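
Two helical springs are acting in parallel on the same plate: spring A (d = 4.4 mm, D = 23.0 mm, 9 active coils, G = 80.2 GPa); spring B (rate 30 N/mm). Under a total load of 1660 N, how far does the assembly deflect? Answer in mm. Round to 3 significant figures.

25.8 mm

k_A = Gd⁴/(8D³N_a) = (80.2×10³)(4.4⁴)/(8·23.0³·9) = 34.314 N/mm
Parallel: k_eq = 34.314 + 30 = 64.314 N/mm
δ = F/k_eq = 1660/64.314 = 25.811 mm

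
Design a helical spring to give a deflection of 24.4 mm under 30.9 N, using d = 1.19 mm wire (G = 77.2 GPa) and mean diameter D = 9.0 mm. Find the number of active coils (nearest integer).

21

Required rate k = F/δ = 30.9/24.4 = 1.2664 N/mm
N_a = Gd⁴/(8D³k) = (77.2×10³ × 1.19⁴)/(8 × 9.0³ × 1.2664)
    = 154812 / 7385.61 = 20.96 → 21 coils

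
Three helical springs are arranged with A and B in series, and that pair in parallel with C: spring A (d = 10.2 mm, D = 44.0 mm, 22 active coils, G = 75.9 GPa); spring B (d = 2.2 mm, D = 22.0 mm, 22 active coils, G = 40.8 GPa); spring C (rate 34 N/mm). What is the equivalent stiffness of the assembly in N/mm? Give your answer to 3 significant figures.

k_A = Gd⁴/(8D³N_a) = (75.9×10³)(10.2⁴)/(8·44.0³·22) = 54.799 N/mm
k_B = Gd⁴/(8D³N_a) = (40.8×10³)(2.2⁴)/(8·22.0³·22) = 0.51 N/mm
Springs A,B series: k_AB = 1/(1/54.799+1/0.51) = 0.5053 N/mm; parallel with C: k_eq = 0.5053+34 = 34.505 N/mm

34.5 N/mm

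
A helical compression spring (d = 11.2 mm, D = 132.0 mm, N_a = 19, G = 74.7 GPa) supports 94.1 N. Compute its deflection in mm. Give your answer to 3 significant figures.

k = Gd⁴/(8D³N_a) = (74.7×10³)(11.2⁴)/(8·132.0³·19) = 3.3622 N/mm
δ = F/k = 94.1 / 3.3622 = 27.987 mm

28.0 mm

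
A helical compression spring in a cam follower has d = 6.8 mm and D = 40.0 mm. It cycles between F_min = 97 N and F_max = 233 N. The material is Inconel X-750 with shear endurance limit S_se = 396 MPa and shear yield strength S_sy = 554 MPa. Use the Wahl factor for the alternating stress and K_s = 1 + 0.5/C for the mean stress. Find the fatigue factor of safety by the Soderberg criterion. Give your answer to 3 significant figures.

5.73

C = D/d = 40.0/6.8 = 5.8824; K_W = (4C−1)/(4C−4)+0.615/C = 1.2582; K_s = 1+0.5/C = 1.0850
F_a = (F_max−F_min)/2 = 68 N; F_m = (F_max+F_min)/2 = 165 N
τ_a = K_W·8F_aD/(πd³) = 1.2582 × 22.028 = 27.715 MPa
τ_m = K_s·8F_mD/(πd³) = 1.0850 × 53.451 = 57.995 MPa
Soderberg: 1/n_f = τ_a/S_se + τ_m/S_sy = 27.715/396 + 57.995/554 = 0.06999 + 0.10468 = 0.17467
n_f = 1/0.17467 = 5.725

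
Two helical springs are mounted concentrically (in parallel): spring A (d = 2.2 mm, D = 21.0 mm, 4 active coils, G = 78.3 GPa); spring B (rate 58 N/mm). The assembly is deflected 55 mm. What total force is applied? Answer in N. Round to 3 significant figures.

k_A = Gd⁴/(8D³N_a) = (78.3×10³)(2.2⁴)/(8·21.0³·4) = 6.1893 N/mm
Parallel: k_eq = 6.1893 + 58 = 64.189 N/mm
F = k_eq·δ = 64.189·55 = 3530.4 N

3530 N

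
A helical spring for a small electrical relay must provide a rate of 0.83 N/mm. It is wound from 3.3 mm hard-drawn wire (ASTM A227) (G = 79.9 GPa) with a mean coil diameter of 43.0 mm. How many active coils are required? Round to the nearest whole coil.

18

N_a = Gd⁴/(8D³k) = (79.9×10³ × 3.3⁴)/(8 × 43.0³ × 0.83)
    = 9.47551e+06 / 527926 = 17.95 → 18 coils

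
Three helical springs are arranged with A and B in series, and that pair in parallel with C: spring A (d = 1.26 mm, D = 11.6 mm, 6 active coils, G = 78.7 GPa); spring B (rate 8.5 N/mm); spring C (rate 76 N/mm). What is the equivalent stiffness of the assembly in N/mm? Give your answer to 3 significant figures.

78.0 N/mm

k_A = Gd⁴/(8D³N_a) = (78.7×10³)(1.26⁴)/(8·11.6³·6) = 2.6475 N/mm
Springs A,B series: k_AB = 1/(1/2.6475+1/8.5) = 2.0187 N/mm; parallel with C: k_eq = 2.0187+76 = 78.019 N/mm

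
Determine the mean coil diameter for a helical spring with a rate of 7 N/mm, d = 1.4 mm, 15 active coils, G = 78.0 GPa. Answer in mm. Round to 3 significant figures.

D = (Gd⁴/(8N_a·k))^(1/3) = (78.0×10³·1.4⁴/(8·15·7))^(1/3)
  = (356.72)^(1/3) = 7.0921 mm

7.09 mm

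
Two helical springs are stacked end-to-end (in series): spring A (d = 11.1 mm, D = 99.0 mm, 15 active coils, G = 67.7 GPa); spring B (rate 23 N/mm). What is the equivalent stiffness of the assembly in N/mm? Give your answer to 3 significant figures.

6.38 N/mm

k_A = Gd⁴/(8D³N_a) = (67.7×10³)(11.1⁴)/(8·99.0³·15) = 8.8266 N/mm
Series: 1/k_eq = 1/8.8266 + 1/23 = 0.15677; k_eq = 6.3787 N/mm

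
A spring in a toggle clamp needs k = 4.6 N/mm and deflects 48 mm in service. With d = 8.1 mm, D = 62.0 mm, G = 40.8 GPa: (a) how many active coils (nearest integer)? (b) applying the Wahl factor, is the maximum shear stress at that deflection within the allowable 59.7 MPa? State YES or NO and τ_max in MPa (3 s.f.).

N_a = Gd⁴/(8D³k) = (40.8×10³)(8.1⁴)/(8·62.0³·4.6) = 20.03 → N_a = 20
Actual rate k = Gd⁴/(8D³·20) = 4.6058 N/mm
Working load F = kδ = 4.6058·48 = 221.08 N
C = 62.0/8.1 = 7.6543; K_W = (4C−1)/(4C−4)+0.615/C = 1.1931
τ_max = K_W·8FD/(πd³) = 1.1931·65.678 = 78.358 MPa
τ_max > 59.7 MPa → exceeds allowable

(a) 20 coils; (b) NO, τ_max = 78.4 MPa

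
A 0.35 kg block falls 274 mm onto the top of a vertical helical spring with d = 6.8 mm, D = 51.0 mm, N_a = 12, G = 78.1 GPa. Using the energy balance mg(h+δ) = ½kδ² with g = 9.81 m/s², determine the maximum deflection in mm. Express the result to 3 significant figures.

k = Gd⁴/(8D³N_a) = (78.1×10³)(6.8⁴)/(8·51.0³·12) = 13.113 N/mm
W = mg = 0.35 × 9.81 = 3.4335 N
½kδ² − Wδ − Wh = 0 → δ = (W + √(W² + 2kWh))/k
δ = (3.4335 + √(11.789 + 24673))/13.113 = (3.4335 + 157.11)/13.113 = 12.243 mm

12.2 mm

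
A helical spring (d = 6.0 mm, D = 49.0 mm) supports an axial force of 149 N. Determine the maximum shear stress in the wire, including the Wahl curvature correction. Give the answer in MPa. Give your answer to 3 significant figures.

Spring index C = D/d = 49.0/6.0 = 8.1667
K_W = (4C−1)/(4C−4) + 0.615/C = 31.667/28.667 + 0.0753 = 1.1800
τ₀ = 8FD/(πd³) = 8·149·49.0/(π·6.0³) = 58408/678.58 = 86.073 MPa
τ_max = K·τ₀ = 1.1800 × 86.073 = 101.56 MPa

102 MPa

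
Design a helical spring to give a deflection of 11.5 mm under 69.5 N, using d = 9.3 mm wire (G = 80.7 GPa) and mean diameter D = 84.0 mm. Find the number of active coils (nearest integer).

21

Required rate k = F/δ = 69.5/11.5 = 6.0435 N/mm
N_a = Gd⁴/(8D³k) = (80.7×10³ × 9.3⁴)/(8 × 84.0³ × 6.0435)
    = 6.03678e+08 / 2.86559e+07 = 21.07 → 21 coils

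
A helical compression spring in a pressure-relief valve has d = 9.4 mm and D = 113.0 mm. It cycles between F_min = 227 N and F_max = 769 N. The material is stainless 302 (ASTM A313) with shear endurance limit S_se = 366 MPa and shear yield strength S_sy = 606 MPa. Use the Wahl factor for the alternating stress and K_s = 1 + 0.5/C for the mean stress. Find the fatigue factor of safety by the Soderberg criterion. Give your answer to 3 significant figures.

1.71

C = D/d = 113.0/9.4 = 12.0213; K_W = (4C−1)/(4C−4)+0.615/C = 1.1192; K_s = 1+0.5/C = 1.0416
F_a = (F_max−F_min)/2 = 271 N; F_m = (F_max+F_min)/2 = 498 N
τ_a = K_W·8F_aD/(πd³) = 1.1192 × 93.887 = 105.08 MPa
τ_m = K_s·8F_mD/(πd³) = 1.0416 × 172.53 = 179.71 MPa
Soderberg: 1/n_f = τ_a/S_se + τ_m/S_sy = 105.08/366 + 179.71/606 = 0.28710 + 0.29654 = 0.58365
n_f = 1/0.58365 = 1.713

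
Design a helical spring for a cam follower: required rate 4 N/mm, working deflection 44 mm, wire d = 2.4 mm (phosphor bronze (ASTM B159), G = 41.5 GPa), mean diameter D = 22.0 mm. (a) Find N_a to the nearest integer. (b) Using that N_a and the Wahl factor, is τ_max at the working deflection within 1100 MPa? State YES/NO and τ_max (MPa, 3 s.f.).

(a) 4 coils; (b) YES, τ_max = 835 MPa

N_a = Gd⁴/(8D³k) = (41.5×10³)(2.4⁴)/(8·22.0³·4) = 4.041 → N_a = 4
Actual rate k = Gd⁴/(8D³·4) = 4.0409 N/mm
Working load F = kδ = 4.0409·44 = 177.8 N
C = 22.0/2.4 = 9.1667; K_W = (4C−1)/(4C−4)+0.615/C = 1.1589
τ_max = K_W·8FD/(πd³) = 1.1589·720.54 = 835.05 MPa
τ_max ≤ 1100 MPa → acceptable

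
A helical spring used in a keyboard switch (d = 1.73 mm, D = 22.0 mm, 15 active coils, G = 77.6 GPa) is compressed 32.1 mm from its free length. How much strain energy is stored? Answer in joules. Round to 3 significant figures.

k = Gd⁴/(8D³N_a) = (77.6×10³)(1.73⁴)/(8·22.0³·15) = 0.544 N/mm
U = ½kδ² = 0.5 × 0.544 × 32.1² = 280.27 N·mm = 0.28027 J

0.280 J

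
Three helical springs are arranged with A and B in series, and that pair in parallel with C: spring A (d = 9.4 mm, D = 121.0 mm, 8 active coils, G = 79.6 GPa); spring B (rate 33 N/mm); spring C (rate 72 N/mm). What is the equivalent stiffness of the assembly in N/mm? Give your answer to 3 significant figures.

76.7 N/mm

k_A = Gd⁴/(8D³N_a) = (79.6×10³)(9.4⁴)/(8·121.0³·8) = 5.4814 N/mm
Springs A,B series: k_AB = 1/(1/5.4814+1/33) = 4.7006 N/mm; parallel with C: k_eq = 4.7006+72 = 76.701 N/mm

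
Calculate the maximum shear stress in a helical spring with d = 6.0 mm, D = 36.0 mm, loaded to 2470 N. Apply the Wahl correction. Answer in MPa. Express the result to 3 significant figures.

1310 MPa

Spring index C = D/d = 36.0/6.0 = 6.0000
K_W = (4C−1)/(4C−4) + 0.615/C = 23.000/20.000 + 0.1025 = 1.2525
τ₀ = 8FD/(πd³) = 8·2470·36.0/(π·6.0³) = 711360/678.58 = 1048.3 MPa
τ_max = K·τ₀ = 1.2525 × 1048.3 = 1313 MPa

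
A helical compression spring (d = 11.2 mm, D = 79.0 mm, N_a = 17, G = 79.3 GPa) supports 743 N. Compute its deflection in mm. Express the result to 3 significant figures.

39.9 mm

k = Gd⁴/(8D³N_a) = (79.3×10³)(11.2⁴)/(8·79.0³·17) = 18.609 N/mm
δ = F/k = 743 / 18.609 = 39.927 mm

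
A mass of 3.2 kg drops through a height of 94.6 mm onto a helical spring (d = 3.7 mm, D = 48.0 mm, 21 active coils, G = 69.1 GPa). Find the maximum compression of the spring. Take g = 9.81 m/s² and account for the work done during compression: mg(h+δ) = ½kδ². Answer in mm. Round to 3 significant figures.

148 mm

k = Gd⁴/(8D³N_a) = (69.1×10³)(3.7⁴)/(8·48.0³·21) = 0.69703 N/mm
W = mg = 3.2 × 9.81 = 31.392 N
½kδ² − Wδ − Wh = 0 → δ = (W + √(W² + 2kWh))/k
δ = (31.392 + √(985.46 + 4139.92))/0.69703 = (31.392 + 71.592)/0.69703 = 147.75 mm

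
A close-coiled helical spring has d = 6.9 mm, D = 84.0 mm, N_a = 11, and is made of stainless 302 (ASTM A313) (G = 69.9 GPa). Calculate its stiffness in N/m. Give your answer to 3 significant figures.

3040 N/m

k = Gd⁴/(8D³N_a) = (69.9×10³ × 6.9⁴) / (8 × 84.0³ × 11)
  = 1.58443e+08 / 5.2158e+07 = 3.0378 N/mm = 3037.8 N/m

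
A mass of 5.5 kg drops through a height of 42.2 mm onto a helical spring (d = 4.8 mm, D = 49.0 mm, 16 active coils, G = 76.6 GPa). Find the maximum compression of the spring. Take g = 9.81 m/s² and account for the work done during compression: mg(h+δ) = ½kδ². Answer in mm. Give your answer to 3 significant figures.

65.7 mm

k = Gd⁴/(8D³N_a) = (76.6×10³)(4.8⁴)/(8·49.0³·16) = 2.7002 N/mm
W = mg = 5.5 × 9.81 = 53.955 N
½kδ² − Wδ − Wh = 0 → δ = (W + √(W² + 2kWh))/k
δ = (53.955 + √(2911.1 + 12296.2))/2.7002 = (53.955 + 123.32)/2.7002 = 65.652 mm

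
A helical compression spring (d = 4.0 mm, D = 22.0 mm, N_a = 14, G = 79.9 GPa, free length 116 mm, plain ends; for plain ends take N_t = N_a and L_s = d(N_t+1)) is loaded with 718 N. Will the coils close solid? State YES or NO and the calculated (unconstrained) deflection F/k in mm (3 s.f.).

NO, δ = 41.9 mm

k = Gd⁴/(8D³N_a) = (79.9×10³)(4.0⁴)/(8·22.0³·14) = 17.151 N/mm
N_t = 14; L_s = 4.0·15 = 60 mm; δ_solid = L₀ − L_s = 116 − 60 = 56 mm
δ = F/k = 718/17.151 = 41.862 mm
δ < δ_solid → spring does not go solid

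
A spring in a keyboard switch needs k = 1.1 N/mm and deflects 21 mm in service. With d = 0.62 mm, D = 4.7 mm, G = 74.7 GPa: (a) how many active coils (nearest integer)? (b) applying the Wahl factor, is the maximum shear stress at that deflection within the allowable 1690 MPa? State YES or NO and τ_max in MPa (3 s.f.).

(a) 12 coils; (b) YES, τ_max = 1400 MPa

N_a = Gd⁴/(8D³k) = (74.7×10³)(0.62⁴)/(8·4.7³·1.1) = 12.08 → N_a = 12
Actual rate k = Gd⁴/(8D³·12) = 1.1074 N/mm
Working load F = kδ = 1.1074·21 = 23.256 N
C = 4.7/0.62 = 7.5806; K_W = (4C−1)/(4C−4)+0.615/C = 1.1951
τ_max = K_W·8FD/(πd³) = 1.1951·1167.9 = 1395.8 MPa
τ_max ≤ 1690 MPa → acceptable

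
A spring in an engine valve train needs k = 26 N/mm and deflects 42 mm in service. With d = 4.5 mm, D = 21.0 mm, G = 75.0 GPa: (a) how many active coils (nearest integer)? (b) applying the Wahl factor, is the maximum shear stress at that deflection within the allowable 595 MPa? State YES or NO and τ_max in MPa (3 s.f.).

(a) 16 coils; (b) NO, τ_max = 855 MPa

N_a = Gd⁴/(8D³k) = (75.0×10³)(4.5⁴)/(8·21.0³·26) = 15.97 → N_a = 16
Actual rate k = Gd⁴/(8D³·16) = 25.944 N/mm
Working load F = kδ = 25.944·42 = 1089.7 N
C = 21.0/4.5 = 4.6667; K_W = (4C−1)/(4C−4)+0.615/C = 1.3363
τ_max = K_W·8FD/(πd³) = 1.3363·639.46 = 854.53 MPa
τ_max > 595 MPa → exceeds allowable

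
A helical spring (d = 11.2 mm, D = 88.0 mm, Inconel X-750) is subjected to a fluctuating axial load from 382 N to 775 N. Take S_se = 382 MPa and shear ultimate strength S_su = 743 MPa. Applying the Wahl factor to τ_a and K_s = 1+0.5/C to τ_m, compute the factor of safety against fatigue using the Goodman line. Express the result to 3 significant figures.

C = D/d = 88.0/11.2 = 7.8571; K_W = (4C−1)/(4C−4)+0.615/C = 1.1876; K_s = 1+0.5/C = 1.0636
F_a = (F_max−F_min)/2 = 196.5 N; F_m = (F_max+F_min)/2 = 578.5 N
τ_a = K_W·8F_aD/(πd³) = 1.1876 × 31.342 = 37.224 MPa
τ_m = K_s·8F_mD/(πd³) = 1.0636 × 92.272 = 98.144 MPa
Goodman: 1/n_f = τ_a/S_se + τ_m/S_su = 37.224/382 + 98.144/743 = 0.09744 + 0.13209 = 0.22954
n_f = 1/0.22954 = 4.357

4.36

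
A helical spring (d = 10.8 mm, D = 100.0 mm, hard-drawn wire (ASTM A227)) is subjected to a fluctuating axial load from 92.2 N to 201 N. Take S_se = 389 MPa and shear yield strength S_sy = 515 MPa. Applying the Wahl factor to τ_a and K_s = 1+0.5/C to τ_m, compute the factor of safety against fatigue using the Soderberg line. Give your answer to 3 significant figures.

C = D/d = 100.0/10.8 = 9.2593; K_W = (4C−1)/(4C−4)+0.615/C = 1.1572; K_s = 1+0.5/C = 1.0540
F_a = (F_max−F_min)/2 = 54.4 N; F_m = (F_max+F_min)/2 = 146.6 N
τ_a = K_W·8F_aD/(πd³) = 1.1572 × 10.997 = 12.726 MPa
τ_m = K_s·8F_mD/(πd³) = 1.0540 × 29.635 = 31.235 MPa
Soderberg: 1/n_f = τ_a/S_se + τ_m/S_sy = 12.726/389 + 31.235/515 = 0.03271 + 0.06065 = 0.093365
n_f = 1/0.093365 = 10.71

10.7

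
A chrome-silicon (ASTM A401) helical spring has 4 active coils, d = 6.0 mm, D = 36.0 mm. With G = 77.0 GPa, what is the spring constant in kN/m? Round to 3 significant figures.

k = Gd⁴/(8D³N_a) = (77.0×10³ × 6.0⁴) / (8 × 36.0³ × 4)
  = 9.9792e+07 / 1.49299e+06 = 66.84 N/mm

66.8 kN/m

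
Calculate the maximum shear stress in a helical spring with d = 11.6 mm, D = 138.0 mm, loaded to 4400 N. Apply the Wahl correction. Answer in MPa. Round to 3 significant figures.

1110 MPa

Spring index C = D/d = 138.0/11.6 = 11.8966
K_W = (4C−1)/(4C−4) + 0.615/C = 46.586/43.586 + 0.0517 = 1.1205
τ₀ = 8FD/(πd³) = 8·4400·138.0/(π·11.6³) = 4.8576e+06/4903.7 = 990.6 MPa
τ_max = K·τ₀ = 1.1205 × 990.6 = 1110 MPa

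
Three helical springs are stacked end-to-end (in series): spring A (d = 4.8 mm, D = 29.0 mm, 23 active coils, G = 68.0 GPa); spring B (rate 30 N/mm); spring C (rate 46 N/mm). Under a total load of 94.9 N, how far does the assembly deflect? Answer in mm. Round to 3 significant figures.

k_A = Gd⁴/(8D³N_a) = (68.0×10³)(4.8⁴)/(8·29.0³·23) = 8.0438 N/mm
Series: 1/k_eq = 1/8.0438 + 1/30 + 1/46 = 0.17939; k_eq = 5.5744 N/mm
δ = F/k_eq = 94.9/5.5744 = 17.024 mm

17.0 mm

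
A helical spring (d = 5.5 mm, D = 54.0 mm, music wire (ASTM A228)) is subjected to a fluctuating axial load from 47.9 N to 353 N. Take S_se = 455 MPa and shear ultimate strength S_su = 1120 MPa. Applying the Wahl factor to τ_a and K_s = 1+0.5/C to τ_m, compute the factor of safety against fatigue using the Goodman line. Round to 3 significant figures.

C = D/d = 54.0/5.5 = 9.8182; K_W = (4C−1)/(4C−4)+0.615/C = 1.1477; K_s = 1+0.5/C = 1.0509
F_a = (F_max−F_min)/2 = 152.55 N; F_m = (F_max+F_min)/2 = 200.45 N
τ_a = K_W·8F_aD/(πd³) = 1.1477 × 126.08 = 144.7 MPa
τ_m = K_s·8F_mD/(πd³) = 1.0509 × 165.67 = 174.11 MPa
Goodman: 1/n_f = τ_a/S_se + τ_m/S_su = 144.7/455 + 174.11/1120 = 0.31803 + 0.15546 = 0.47349
n_f = 1/0.47349 = 2.112

2.11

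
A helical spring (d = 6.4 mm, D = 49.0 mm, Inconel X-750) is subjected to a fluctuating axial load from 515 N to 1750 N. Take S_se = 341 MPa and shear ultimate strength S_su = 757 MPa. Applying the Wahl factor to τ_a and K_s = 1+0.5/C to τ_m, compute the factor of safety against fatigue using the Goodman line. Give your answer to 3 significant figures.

C = D/d = 49.0/6.4 = 7.6562; K_W = (4C−1)/(4C−4)+0.615/C = 1.1930; K_s = 1+0.5/C = 1.0653
F_a = (F_max−F_min)/2 = 617.5 N; F_m = (F_max+F_min)/2 = 1132.5 N
τ_a = K_W·8F_aD/(πd³) = 1.1930 × 293.92 = 350.65 MPa
τ_m = K_s·8F_mD/(πd³) = 1.0653 × 539.06 = 574.26 MPa
Goodman: 1/n_f = τ_a/S_se + τ_m/S_su = 350.65/341 + 574.26/757 = 1.02830 + 0.75860 = 1.7869
n_f = 1/1.7869 = 0.5596

0.560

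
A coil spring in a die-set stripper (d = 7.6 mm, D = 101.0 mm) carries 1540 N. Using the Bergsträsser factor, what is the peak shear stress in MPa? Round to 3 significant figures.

Spring index C = D/d = 101.0/7.6 = 13.2895
K_B = (4C+2)/(4C−3) = 55.158/50.158 = 1.0997
τ₀ = 8FD/(πd³) = 8·1540·101.0/(π·7.6³) = 1.24432e+06/1379.1 = 902.28 MPa
τ_max = K·τ₀ = 1.0997 × 902.28 = 992.22 MPa

992 MPa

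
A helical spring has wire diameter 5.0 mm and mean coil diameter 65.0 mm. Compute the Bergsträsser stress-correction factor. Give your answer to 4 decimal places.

1.1020

C = D/d = 65.0/5.0 = 13.0000
K_B = (4C+2)/(4C−3) = 54.000/49.000 = 1.1020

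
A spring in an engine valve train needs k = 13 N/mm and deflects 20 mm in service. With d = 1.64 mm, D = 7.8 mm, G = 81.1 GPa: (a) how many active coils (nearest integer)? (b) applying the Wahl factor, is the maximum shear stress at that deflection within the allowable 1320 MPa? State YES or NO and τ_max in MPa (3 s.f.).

N_a = Gd⁴/(8D³k) = (81.1×10³)(1.64⁴)/(8·7.8³·13) = 11.89 → N_a = 12
Actual rate k = Gd⁴/(8D³·12) = 12.878 N/mm
Working load F = kδ = 12.878·20 = 257.56 N
C = 7.8/1.64 = 4.7561; K_W = (4C−1)/(4C−4)+0.615/C = 1.3290
τ_max = K_W·8FD/(πd³) = 1.3290·1159.8 = 1541.3 MPa
τ_max > 1320 MPa → exceeds allowable

(a) 12 coils; (b) NO, τ_max = 1540 MPa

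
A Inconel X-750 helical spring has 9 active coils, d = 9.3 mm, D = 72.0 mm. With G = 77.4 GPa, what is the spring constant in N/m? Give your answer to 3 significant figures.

21500 N/m

k = Gd⁴/(8D³N_a) = (77.4×10³ × 9.3⁴) / (8 × 72.0³ × 9)
  = 5.78992e+08 / 2.68739e+07 = 21.545 N/mm = 21545 N/m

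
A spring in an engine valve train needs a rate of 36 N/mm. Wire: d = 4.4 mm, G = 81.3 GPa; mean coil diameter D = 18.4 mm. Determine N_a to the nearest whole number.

N_a = Gd⁴/(8D³k) = (81.3×10³ × 4.4⁴)/(8 × 18.4³ × 36)
    = 3.0472e+07 / 1.7941e+06 = 16.98 → 17 coils

17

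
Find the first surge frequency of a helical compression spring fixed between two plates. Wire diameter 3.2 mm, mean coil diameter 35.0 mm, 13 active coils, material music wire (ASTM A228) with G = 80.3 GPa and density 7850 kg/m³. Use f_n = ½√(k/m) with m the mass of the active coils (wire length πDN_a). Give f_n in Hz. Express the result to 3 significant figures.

72.3 Hz

k = Gd⁴/(8D³N_a) = (80.3×10³)(3.2⁴)/(8·35.0³·13) = 1.8883 N/mm = 1888.3 N/m
Wire length L = πDN_a = π·35.0·13 = 1429.4 mm
m = ρ·(πd²/4)·L = 7850 × 8.0425×10⁻⁶ m² × 1.4294 m = 0.090245 kg
f_n = ½√(k/m) = 0.5·√(1888.3/0.090245) = 0.5·√(20925) = 72.327 Hz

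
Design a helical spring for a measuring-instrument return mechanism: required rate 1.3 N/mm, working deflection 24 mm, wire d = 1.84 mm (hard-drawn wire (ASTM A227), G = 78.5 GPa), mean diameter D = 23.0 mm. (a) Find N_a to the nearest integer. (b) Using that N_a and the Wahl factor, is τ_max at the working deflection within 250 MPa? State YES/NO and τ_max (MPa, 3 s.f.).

(a) 7 coils; (b) NO, τ_max = 332 MPa

N_a = Gd⁴/(8D³k) = (78.5×10³)(1.84⁴)/(8·23.0³·1.3) = 7.111 → N_a = 7
Actual rate k = Gd⁴/(8D³·7) = 1.3206 N/mm
Working load F = kδ = 1.3206·24 = 31.694 N
C = 23.0/1.84 = 12.5000; K_W = (4C−1)/(4C−4)+0.615/C = 1.1144
τ_max = K_W·8FD/(πd³) = 1.1144·297.99 = 332.08 MPa
τ_max > 250 MPa → exceeds allowable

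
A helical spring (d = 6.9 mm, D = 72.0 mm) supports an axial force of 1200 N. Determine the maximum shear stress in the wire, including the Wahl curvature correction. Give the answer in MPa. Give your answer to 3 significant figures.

Spring index C = D/d = 72.0/6.9 = 10.4348
K_W = (4C−1)/(4C−4) + 0.615/C = 40.739/37.739 + 0.0589 = 1.1384
τ₀ = 8FD/(πd³) = 8·1200·72.0/(π·6.9³) = 691200/1032 = 669.74 MPa
τ_max = K·τ₀ = 1.1384 × 669.74 = 762.45 MPa

762 MPa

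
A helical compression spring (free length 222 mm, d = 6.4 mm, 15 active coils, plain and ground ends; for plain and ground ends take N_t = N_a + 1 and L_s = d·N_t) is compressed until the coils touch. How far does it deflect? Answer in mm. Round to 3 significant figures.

120 mm

N_t = 16; L_s = 6.4·16 = 102.4 mm
δ_solid = L₀ − L_s = 222 − 102.4 = 119.6 mm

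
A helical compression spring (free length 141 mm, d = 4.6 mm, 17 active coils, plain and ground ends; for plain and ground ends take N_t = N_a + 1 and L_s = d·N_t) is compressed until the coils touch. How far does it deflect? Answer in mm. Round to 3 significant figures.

N_t = 18; L_s = 4.6·18 = 82.8 mm
δ_solid = L₀ − L_s = 141 − 82.8 = 58.2 mm

58.2 mm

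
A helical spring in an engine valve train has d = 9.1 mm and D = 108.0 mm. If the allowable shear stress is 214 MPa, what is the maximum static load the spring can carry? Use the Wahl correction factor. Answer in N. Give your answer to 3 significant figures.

C = D/d = 108.0/9.1 = 11.8681
K_W = (4C−1)/(4C−4) + 0.615/C = 46.473/43.473 + 0.0518 = 1.1208
τ_max = K·8FD/(πd³) → F_max = τ_allow·πd³/(8DK)
F_max = 214·π·9.1³/(8·108.0·1.1208) = 5.0663e+05/968.4 = 523.16 N

523 N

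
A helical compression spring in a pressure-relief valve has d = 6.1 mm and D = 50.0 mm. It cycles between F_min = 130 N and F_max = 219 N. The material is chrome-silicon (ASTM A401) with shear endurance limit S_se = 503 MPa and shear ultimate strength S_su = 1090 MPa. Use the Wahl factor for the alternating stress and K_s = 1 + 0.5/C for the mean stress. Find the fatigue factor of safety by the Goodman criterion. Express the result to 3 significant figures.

6.50

C = D/d = 50.0/6.1 = 8.1967; K_W = (4C−1)/(4C−4)+0.615/C = 1.1792; K_s = 1+0.5/C = 1.0610
F_a = (F_max−F_min)/2 = 44.5 N; F_m = (F_max+F_min)/2 = 174.5 N
τ_a = K_W·8F_aD/(πd³) = 1.1792 × 24.962 = 29.436 MPa
τ_m = K_s·8F_mD/(πd³) = 1.0610 × 97.885 = 103.86 MPa
Goodman: 1/n_f = τ_a/S_se + τ_m/S_su = 29.436/503 + 103.86/1090 = 0.05852 + 0.09528 = 0.1538
n_f = 1/0.1538 = 6.502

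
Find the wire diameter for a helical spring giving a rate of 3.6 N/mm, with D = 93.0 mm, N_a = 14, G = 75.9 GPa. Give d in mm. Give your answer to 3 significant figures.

d = (8D³N_a·k / G)^(1/4) = (8·93.0³·14·3.6 / (75.9×10³))^0.25
  = (4272.9)^0.25 = 8.0850 mm

8.09 mm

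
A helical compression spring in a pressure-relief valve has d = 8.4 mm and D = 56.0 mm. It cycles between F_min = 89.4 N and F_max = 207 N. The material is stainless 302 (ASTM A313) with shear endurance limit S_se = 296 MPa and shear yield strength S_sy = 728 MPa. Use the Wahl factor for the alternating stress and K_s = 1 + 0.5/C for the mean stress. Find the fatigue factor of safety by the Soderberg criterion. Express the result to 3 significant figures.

C = D/d = 56.0/8.4 = 6.6667; K_W = (4C−1)/(4C−4)+0.615/C = 1.2246; K_s = 1+0.5/C = 1.0750
F_a = (F_max−F_min)/2 = 58.8 N; F_m = (F_max+F_min)/2 = 148.2 N
τ_a = K_W·8F_aD/(πd³) = 1.2246 × 14.147 = 17.325 MPa
τ_m = K_s·8F_mD/(πd³) = 1.0750 × 35.656 = 38.331 MPa
Soderberg: 1/n_f = τ_a/S_se + τ_m/S_sy = 17.325/296 + 38.331/728 = 0.05853 + 0.05265 = 0.11118
n_f = 1/0.11118 = 8.994

8.99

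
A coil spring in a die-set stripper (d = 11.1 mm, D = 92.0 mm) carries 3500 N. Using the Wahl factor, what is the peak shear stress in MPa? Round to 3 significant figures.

706 MPa

Spring index C = D/d = 92.0/11.1 = 8.2883
K_W = (4C−1)/(4C−4) + 0.615/C = 32.153/29.153 + 0.0742 = 1.1771
τ₀ = 8FD/(πd³) = 8·3500·92.0/(π·11.1³) = 2.576e+06/4296.5 = 599.55 MPa
τ_max = K·τ₀ = 1.1771 × 599.55 = 705.74 MPa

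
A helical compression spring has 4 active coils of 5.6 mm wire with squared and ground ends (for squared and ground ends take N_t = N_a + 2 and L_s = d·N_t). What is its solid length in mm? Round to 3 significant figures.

squared and ground ends: N_t = N_a + 2 = 4 + 2 = 6
L_s = d·N_t = 5.6 × 6 = 33.6 mm

33.6 mm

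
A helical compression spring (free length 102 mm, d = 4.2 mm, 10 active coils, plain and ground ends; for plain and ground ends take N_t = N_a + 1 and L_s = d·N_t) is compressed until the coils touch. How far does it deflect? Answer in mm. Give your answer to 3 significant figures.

55.8 mm

N_t = 11; L_s = 4.2·11 = 46.2 mm
δ_solid = L₀ − L_s = 102 − 46.2 = 55.8 mm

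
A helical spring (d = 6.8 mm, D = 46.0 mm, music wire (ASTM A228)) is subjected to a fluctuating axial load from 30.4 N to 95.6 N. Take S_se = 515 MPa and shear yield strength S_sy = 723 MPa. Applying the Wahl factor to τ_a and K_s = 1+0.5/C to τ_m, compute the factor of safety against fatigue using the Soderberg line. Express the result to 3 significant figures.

C = D/d = 46.0/6.8 = 6.7647; K_W = (4C−1)/(4C−4)+0.615/C = 1.2210; K_s = 1+0.5/C = 1.0739
F_a = (F_max−F_min)/2 = 32.6 N; F_m = (F_max+F_min)/2 = 63 N
τ_a = K_W·8F_aD/(πd³) = 1.2210 × 12.145 = 14.829 MPa
τ_m = K_s·8F_mD/(πd³) = 1.0739 × 23.47 = 25.205 MPa
Soderberg: 1/n_f = τ_a/S_se + τ_m/S_sy = 14.829/515 + 25.205/723 = 0.02879 + 0.03486 = 0.063655
n_f = 1/0.063655 = 15.71

15.7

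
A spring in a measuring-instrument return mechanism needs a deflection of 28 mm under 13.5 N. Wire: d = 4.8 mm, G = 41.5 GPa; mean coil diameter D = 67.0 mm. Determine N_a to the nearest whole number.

19

Required rate k = F/δ = 13.5/28 = 0.48214 N/mm
N_a = Gd⁴/(8D³k) = (41.5×10³ × 4.8⁴)/(8 × 67.0³ × 0.48214)
    = 2.20299e+07 / 1.16009e+06 = 18.99 → 19 coils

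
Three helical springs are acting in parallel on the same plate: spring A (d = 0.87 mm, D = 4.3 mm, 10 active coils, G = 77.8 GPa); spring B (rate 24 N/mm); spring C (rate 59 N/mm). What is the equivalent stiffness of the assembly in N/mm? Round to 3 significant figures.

90.0 N/mm

k_A = Gd⁴/(8D³N_a) = (77.8×10³)(0.87⁴)/(8·4.3³·10) = 7.0075 N/mm
Parallel: k_eq = 7.0075 + 24 + 59 = 90.007 N/mm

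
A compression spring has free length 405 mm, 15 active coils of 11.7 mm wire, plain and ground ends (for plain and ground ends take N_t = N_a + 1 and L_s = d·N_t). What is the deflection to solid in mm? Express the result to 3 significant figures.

218 mm

N_t = 16; L_s = 11.7·16 = 187.2 mm
δ_solid = L₀ − L_s = 405 − 187.2 = 217.8 mm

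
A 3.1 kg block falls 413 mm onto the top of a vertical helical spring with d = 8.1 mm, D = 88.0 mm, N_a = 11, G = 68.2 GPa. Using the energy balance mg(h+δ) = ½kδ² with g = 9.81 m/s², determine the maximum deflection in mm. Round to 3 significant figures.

k = Gd⁴/(8D³N_a) = (68.2×10³)(8.1⁴)/(8·88.0³·11) = 4.8955 N/mm
W = mg = 3.1 × 9.81 = 30.411 N
½kδ² − Wδ − Wh = 0 → δ = (W + √(W² + 2kWh))/k
δ = (30.411 + √(924.83 + 122972))/4.8955 = (30.411 + 351.99)/4.8955 = 78.113 mm

78.1 mm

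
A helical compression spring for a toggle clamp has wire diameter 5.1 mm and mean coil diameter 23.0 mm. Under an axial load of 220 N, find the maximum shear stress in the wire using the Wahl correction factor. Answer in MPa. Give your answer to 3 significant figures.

131 MPa

Spring index C = D/d = 23.0/5.1 = 4.5098
K_W = (4C−1)/(4C−4) + 0.615/C = 17.039/14.039 + 0.1364 = 1.3501
τ₀ = 8FD/(πd³) = 8·220·23.0/(π·5.1³) = 40480/416.74 = 97.136 MPa
τ_max = K·τ₀ = 1.3501 × 97.136 = 131.14 MPa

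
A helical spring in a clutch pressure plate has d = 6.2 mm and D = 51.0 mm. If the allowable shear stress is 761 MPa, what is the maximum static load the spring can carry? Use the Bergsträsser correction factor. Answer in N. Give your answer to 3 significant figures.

1200 N

C = D/d = 51.0/6.2 = 8.2258
K_B = (4C+2)/(4C−3) = 34.903/29.903 = 1.1672
τ_max = K·8FD/(πd³) → F_max = τ_allow·πd³/(8DK)
F_max = 761·π·6.2³/(8·51.0·1.1672) = 5.6978e+05/476.22 = 1196.5 N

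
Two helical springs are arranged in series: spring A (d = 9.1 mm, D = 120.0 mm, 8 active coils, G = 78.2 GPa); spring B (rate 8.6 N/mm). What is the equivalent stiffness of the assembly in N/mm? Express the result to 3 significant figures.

3.10 N/mm

k_A = Gd⁴/(8D³N_a) = (78.2×10³)(9.1⁴)/(8·120.0³·8) = 4.849 N/mm
Series: 1/k_eq = 1/4.849 + 1/8.6 = 0.32251; k_eq = 3.1007 N/mm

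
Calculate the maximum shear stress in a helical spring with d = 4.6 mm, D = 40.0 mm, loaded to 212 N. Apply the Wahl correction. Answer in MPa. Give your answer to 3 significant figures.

Spring index C = D/d = 40.0/4.6 = 8.6957
K_W = (4C−1)/(4C−4) + 0.615/C = 33.783/30.783 + 0.0707 = 1.1682
τ₀ = 8FD/(πd³) = 8·212·40.0/(π·4.6³) = 67840/305.79 = 221.85 MPa
τ_max = K·τ₀ = 1.1682 × 221.85 = 259.16 MPa

259 MPa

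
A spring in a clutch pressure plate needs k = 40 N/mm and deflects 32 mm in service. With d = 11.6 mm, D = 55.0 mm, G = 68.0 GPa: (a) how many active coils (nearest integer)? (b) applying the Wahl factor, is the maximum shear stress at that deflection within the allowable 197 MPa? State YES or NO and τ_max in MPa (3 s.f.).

(a) 23 coils; (b) YES, τ_max = 154 MPa

N_a = Gd⁴/(8D³k) = (68.0×10³)(11.6⁴)/(8·55.0³·40) = 23.13 → N_a = 23
Actual rate k = Gd⁴/(8D³·23) = 40.219 N/mm
Working load F = kδ = 40.219·32 = 1287 N
C = 55.0/11.6 = 4.7414; K_W = (4C−1)/(4C−4)+0.615/C = 1.3302
τ_max = K_W·8FD/(πd³) = 1.3302·115.48 = 153.61 MPa
τ_max ≤ 197 MPa → acceptable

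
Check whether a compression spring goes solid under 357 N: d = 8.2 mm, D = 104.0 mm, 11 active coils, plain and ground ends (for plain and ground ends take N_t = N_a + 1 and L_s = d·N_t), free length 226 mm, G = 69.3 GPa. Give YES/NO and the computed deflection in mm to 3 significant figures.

k = Gd⁴/(8D³N_a) = (69.3×10³)(8.2⁴)/(8·104.0³·11) = 3.1652 N/mm
N_t = 12; L_s = 8.2·12 = 98.4 mm; δ_solid = L₀ − L_s = 226 − 98.4 = 127.6 mm
δ = F/k = 357/3.1652 = 112.79 mm
δ < δ_solid → spring does not go solid

NO, δ = 113 mm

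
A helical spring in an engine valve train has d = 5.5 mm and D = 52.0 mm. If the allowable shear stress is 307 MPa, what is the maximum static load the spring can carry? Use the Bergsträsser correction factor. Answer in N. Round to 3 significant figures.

C = D/d = 52.0/5.5 = 9.4545
K_B = (4C+2)/(4C−3) = 39.818/34.818 = 1.1436
τ_max = K·8FD/(πd³) → F_max = τ_allow·πd³/(8DK)
F_max = 307·π·5.5³/(8·52.0·1.1436) = 1.6046e+05/475.74 = 337.29 N

337 N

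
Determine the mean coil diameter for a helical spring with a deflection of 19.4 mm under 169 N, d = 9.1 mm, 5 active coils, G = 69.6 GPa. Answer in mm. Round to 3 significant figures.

Required rate k = F/δ = 169/19.4 = 8.7113 N/mm
D = (Gd⁴/(8N_a·k))^(1/3) = (69.6×10³·9.1⁴/(8·5·8.7113))^(1/3)
  = (1.36971e+06)^(1/3) = 111.0563 mm

111 mm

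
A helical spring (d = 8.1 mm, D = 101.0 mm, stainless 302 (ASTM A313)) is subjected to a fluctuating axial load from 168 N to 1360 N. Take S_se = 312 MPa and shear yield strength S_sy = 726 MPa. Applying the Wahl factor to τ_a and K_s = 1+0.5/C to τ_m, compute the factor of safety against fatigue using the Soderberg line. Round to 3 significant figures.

C = D/d = 101.0/8.1 = 12.4691; K_W = (4C−1)/(4C−4)+0.615/C = 1.1147; K_s = 1+0.5/C = 1.0401
F_a = (F_max−F_min)/2 = 596 N; F_m = (F_max+F_min)/2 = 764 N
τ_a = K_W·8F_aD/(πd³) = 1.1147 × 288.44 = 321.53 MPa
τ_m = K_s·8F_mD/(πd³) = 1.0401 × 369.74 = 384.57 MPa
Soderberg: 1/n_f = τ_a/S_se + τ_m/S_sy = 321.53/312 + 384.57/726 = 1.03053 + 0.52971 = 1.5602
n_f = 1/1.5602 = 0.6409

0.641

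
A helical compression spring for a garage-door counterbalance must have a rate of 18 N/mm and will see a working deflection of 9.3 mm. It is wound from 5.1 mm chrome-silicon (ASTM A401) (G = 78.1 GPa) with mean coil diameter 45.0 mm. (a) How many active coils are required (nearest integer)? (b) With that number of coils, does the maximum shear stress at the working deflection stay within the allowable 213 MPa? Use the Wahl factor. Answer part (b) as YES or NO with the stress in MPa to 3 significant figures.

(a) 4 coils; (b) YES, τ_max = 170 MPa

N_a = Gd⁴/(8D³k) = (78.1×10³)(5.1⁴)/(8·45.0³·18) = 4.027 → N_a = 4
Actual rate k = Gd⁴/(8D³·4) = 18.119 N/mm
Working load F = kδ = 18.119·9.3 = 168.51 N
C = 45.0/5.1 = 8.8235; K_W = (4C−1)/(4C−4)+0.615/C = 1.1656
τ_max = K_W·8FD/(πd³) = 1.1656·145.57 = 169.67 MPa
τ_max ≤ 213 MPa → acceptable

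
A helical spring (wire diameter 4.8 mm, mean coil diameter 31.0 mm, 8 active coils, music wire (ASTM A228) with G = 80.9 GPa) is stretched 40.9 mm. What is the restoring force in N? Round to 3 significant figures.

921 N

k = Gd⁴/(8D³N_a) = (80.9×10³)(4.8⁴)/(8·31.0³·8) = 22.524 N/mm
F = k·δ = 22.524 × 40.9 = 921.24 N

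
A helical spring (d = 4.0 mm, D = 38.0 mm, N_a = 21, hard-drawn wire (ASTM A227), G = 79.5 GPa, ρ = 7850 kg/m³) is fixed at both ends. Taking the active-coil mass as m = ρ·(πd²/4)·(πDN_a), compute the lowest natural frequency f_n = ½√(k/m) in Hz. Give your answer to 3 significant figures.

47.2 Hz

k = Gd⁴/(8D³N_a) = (79.5×10³)(4.0⁴)/(8·38.0³·21) = 2.2077 N/mm = 2207.7 N/m
Wire length L = πDN_a = π·38.0·21 = 2507 mm
m = ρ·(πd²/4)·L = 7850 × 12.566×10⁻⁶ m² × 2.507 m = 0.2473 kg
f_n = ½√(k/m) = 0.5·√(2207.7/0.2473) = 0.5·√(8927.2) = 47.242 Hz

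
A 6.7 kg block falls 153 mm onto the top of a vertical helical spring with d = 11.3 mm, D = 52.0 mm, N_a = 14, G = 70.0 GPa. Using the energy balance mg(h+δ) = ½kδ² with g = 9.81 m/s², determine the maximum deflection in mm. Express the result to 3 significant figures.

17.6 mm

k = Gd⁴/(8D³N_a) = (70.0×10³)(11.3⁴)/(8·52.0³·14) = 72.474 N/mm
W = mg = 6.7 × 9.81 = 65.727 N
½kδ² − Wδ − Wh = 0 → δ = (W + √(W² + 2kWh))/k
δ = (65.727 + √(4320 + 1.45764e+06))/72.474 = (65.727 + 1209.1)/72.474 = 17.59 mm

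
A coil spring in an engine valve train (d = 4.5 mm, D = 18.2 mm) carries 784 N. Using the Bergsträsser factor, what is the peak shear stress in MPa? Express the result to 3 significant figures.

Spring index C = D/d = 18.2/4.5 = 4.0444
K_B = (4C+2)/(4C−3) = 18.178/13.178 = 1.3794
τ₀ = 8FD/(πd³) = 8·784·18.2/(π·4.5³) = 114150/286.28 = 398.74 MPa
τ_max = K·τ₀ = 1.3794 × 398.74 = 550.03 MPa

550 MPa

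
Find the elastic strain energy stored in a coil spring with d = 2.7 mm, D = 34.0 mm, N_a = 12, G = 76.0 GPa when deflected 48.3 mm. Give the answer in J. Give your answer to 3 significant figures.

k = Gd⁴/(8D³N_a) = (76.0×10³)(2.7⁴)/(8·34.0³·12) = 1.0704 N/mm
U = ½kδ² = 0.5 × 1.0704 × 48.3² = 1248.6 N·mm = 1.2486 J

1.25 J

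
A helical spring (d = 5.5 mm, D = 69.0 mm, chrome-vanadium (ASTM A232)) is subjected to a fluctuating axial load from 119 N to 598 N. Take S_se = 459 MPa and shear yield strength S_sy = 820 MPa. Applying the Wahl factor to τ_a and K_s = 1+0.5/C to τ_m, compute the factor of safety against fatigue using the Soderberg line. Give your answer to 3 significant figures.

0.914

C = D/d = 69.0/5.5 = 12.5455; K_W = (4C−1)/(4C−4)+0.615/C = 1.1140; K_s = 1+0.5/C = 1.0399
F_a = (F_max−F_min)/2 = 239.5 N; F_m = (F_max+F_min)/2 = 358.5 N
τ_a = K_W·8F_aD/(πd³) = 1.1140 × 252.93 = 281.76 MPa
τ_m = K_s·8F_mD/(πd³) = 1.0399 × 378.61 = 393.7 MPa
Soderberg: 1/n_f = τ_a/S_se + τ_m/S_sy = 281.76/459 + 393.7/820 = 0.61386 + 0.48012 = 1.094
n_f = 1/1.094 = 0.9141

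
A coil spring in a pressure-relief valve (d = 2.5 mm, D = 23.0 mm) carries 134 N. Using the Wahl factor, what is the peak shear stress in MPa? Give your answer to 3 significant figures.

Spring index C = D/d = 23.0/2.5 = 9.2000
K_W = (4C−1)/(4C−4) + 0.615/C = 35.800/32.800 + 0.0668 = 1.1583
τ₀ = 8FD/(πd³) = 8·134·23.0/(π·2.5³) = 24656/49.087 = 502.29 MPa
τ_max = K·τ₀ = 1.1583 × 502.29 = 581.81 MPa

582 MPa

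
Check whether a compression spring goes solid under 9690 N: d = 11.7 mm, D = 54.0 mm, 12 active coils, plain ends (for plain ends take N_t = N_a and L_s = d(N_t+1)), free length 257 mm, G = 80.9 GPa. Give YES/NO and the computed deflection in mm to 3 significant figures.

k = Gd⁴/(8D³N_a) = (80.9×10³)(11.7⁴)/(8·54.0³·12) = 100.29 N/mm
N_t = 12; L_s = 11.7·13 = 152.1 mm; δ_solid = L₀ − L_s = 257 − 152.1 = 104.9 mm
δ = F/k = 9690/100.29 = 96.624 mm
δ < δ_solid → spring does not go solid

NO, δ = 96.6 mm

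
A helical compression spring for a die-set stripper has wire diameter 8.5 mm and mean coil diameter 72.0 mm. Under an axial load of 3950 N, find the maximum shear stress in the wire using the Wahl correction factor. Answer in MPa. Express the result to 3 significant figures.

Spring index C = D/d = 72.0/8.5 = 8.4706
K_W = (4C−1)/(4C−4) + 0.615/C = 32.882/29.882 + 0.0726 = 1.1730
τ₀ = 8FD/(πd³) = 8·3950·72.0/(π·8.5³) = 2.2752e+06/1929.3 = 1179.3 MPa
τ_max = K·τ₀ = 1.1730 × 1179.3 = 1383.3 MPa

1380 MPa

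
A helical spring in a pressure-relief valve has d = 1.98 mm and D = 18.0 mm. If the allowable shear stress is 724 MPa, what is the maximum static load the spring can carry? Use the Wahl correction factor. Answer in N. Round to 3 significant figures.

106 N

C = D/d = 18.0/1.98 = 9.0909
K_W = (4C−1)/(4C−4) + 0.615/C = 35.364/32.364 + 0.0676 = 1.1603
τ_max = K·8FD/(πd³) → F_max = τ_allow·πd³/(8DK)
F_max = 724·π·1.98³/(8·18.0·1.1603) = 17656/167.09 = 105.67 N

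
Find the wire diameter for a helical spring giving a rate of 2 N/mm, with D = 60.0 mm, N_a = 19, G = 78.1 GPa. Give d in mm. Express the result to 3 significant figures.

5.38 mm

d = (8D³N_a·k / G)^(1/4) = (8·60.0³·19·2 / (78.1×10³))^0.25
  = (840.77)^0.25 = 5.3848 mm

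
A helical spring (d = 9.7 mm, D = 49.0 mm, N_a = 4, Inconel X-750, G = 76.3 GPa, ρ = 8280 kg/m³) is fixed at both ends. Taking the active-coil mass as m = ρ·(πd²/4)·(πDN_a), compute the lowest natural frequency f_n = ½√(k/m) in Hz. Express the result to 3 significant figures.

345 Hz

k = Gd⁴/(8D³N_a) = (76.3×10³)(9.7⁴)/(8·49.0³·4) = 179.42 N/mm = 1.7942e+05 N/m
Wire length L = πDN_a = π·49.0·4 = 615.75 mm
m = ρ·(πd²/4)·L = 8280 × 73.898×10⁻⁶ m² × 0.61575 m = 0.37676 kg
f_n = ½√(k/m) = 0.5·√(1.7942e+05/0.37676) = 0.5·√(4.7622e+05) = 345.04 Hz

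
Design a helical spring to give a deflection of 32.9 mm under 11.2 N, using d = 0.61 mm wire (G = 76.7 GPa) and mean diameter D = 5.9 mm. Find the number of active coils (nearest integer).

19

Required rate k = F/δ = 11.2/32.9 = 0.34043 N/mm
N_a = Gd⁴/(8D³k) = (76.7×10³ × 0.61⁴)/(8 × 5.9³ × 0.34043)
    = 10619.8 / 559.33 = 18.99 → 19 coils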